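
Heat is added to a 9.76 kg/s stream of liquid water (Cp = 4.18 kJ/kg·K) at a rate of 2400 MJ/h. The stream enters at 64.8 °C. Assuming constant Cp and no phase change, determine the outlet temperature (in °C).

T_out = 81.1 °C

Q = 2400 MJ/h = 666.67 kJ/s
ΔT = Q/(ṁ·Cp) = 666.67/(9.76×4.18) = 16.341 K
T_out = 64.8 + 16.341 = 81.141 °C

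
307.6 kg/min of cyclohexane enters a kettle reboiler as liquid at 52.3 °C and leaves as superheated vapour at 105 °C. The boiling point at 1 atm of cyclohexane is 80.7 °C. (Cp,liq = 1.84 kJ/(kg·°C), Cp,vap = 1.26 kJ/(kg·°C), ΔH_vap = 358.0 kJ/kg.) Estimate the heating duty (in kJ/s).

Q = 2260 kJ/s

liquid 52.3→80.7 °C: 52.256 kJ/kg
vaporisation at 80.7 °C: 358 kJ/kg
vapour 80.7→105 °C: 30.618 kJ/kg
Δh = 52.256 + 358 + 30.618 = 440.87 kJ/kg
Q = ṁ·Δh = 307.6 kg/min × 440.87 kJ/kg = 135610 kJ/min
|Q| = 2260.2 kW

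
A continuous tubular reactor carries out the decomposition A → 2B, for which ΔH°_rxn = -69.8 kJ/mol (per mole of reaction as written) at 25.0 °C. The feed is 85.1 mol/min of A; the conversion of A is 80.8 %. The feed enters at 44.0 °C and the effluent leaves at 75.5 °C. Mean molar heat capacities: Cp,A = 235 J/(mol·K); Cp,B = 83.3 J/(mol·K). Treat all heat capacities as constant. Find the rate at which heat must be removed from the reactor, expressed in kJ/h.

Extent of reaction ξ = 0.808 × 85.1 = 68.761 mol/min
Reaction term: ξ·ΔH°_rxn = 68.761 × -69.8 = -4799.5 kJ/min
Sensible, feed 44.0→25 °C: -379.97 kJ/min
Outlet flows (mol/min): A 16.339, B 137.52
Sensible, products 25→75.5 °C: 772.41 kJ/min
Q = ΔH = -4407.1 kJ/min = -73.451 kW
Heat removed = 264420 kJ/h

Q_out = 264000 kJ/h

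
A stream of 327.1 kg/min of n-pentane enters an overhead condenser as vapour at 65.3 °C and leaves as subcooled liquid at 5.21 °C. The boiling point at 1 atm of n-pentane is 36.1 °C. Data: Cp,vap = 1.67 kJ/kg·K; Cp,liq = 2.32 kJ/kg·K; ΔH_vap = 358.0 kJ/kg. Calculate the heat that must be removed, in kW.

Q_c = 2610 kW

vapour 65.3→36.1 °C: -48.764 kJ/kg
condensation at 36.1 °C: -358 kJ/kg
liquid 36.1→5.21 °C: -71.665 kJ/kg
Δh = -48.764 + -358 + -71.665 = -478.43 kJ/kg
Q = ṁ·Δh = 327.1 kg/min × -478.43 kJ/kg = -156490 kJ/min
|Q| = 2608.2 kW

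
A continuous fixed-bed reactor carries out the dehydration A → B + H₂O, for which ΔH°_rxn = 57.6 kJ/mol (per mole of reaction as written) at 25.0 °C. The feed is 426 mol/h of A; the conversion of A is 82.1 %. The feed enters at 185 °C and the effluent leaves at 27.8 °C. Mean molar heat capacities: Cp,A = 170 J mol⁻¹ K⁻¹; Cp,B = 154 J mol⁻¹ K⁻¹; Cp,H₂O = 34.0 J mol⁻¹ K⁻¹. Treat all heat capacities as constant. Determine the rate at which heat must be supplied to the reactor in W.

Q_in = 2440 W

Extent of reaction ξ = 0.821 × 426 = 349.75 mol/h
Reaction term: ξ·ΔH°_rxn = 349.75 × 57.6 = 20145 kJ/h
Sensible, feed 185→25 °C: -11587 kJ/h
Outlet flows (mol/h): A 76.254, B 349.75, H₂O 349.75
Sensible, products 25→27.8 °C: 220.4 kJ/h
Q = ΔH = 8778.6 kJ/h = 2.4385 kW
Heat supplied = 2438.5 W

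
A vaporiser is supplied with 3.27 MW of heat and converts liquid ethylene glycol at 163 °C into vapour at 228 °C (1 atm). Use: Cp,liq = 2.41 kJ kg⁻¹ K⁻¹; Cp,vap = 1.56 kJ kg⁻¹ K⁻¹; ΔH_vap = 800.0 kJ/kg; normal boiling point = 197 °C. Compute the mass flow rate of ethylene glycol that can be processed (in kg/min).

ṁ = 211 kg/min

Δh = 2.41×(197−163) + 800.0 + 1.56×(228−197) = 930.3 kJ/kg
Q = 3.27 MW = 3270 kJ/s = 196200 kJ/min
ṁ = Q/Δh = 196200 / 930.3 = 210.9 kg/min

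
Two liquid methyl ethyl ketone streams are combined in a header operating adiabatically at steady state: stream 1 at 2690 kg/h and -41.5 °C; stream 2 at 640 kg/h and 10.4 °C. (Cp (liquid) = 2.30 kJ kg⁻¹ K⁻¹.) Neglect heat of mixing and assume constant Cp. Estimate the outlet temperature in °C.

Adiabatic, steady state ⇒ Σ ṁᵢCp,ᵢ(T_out − Tᵢ) = 0
Σ ṁᵢCp,ᵢTᵢ = 2690×2.30×-41.5 + 640×2.30×10.4 = -241450
Σ ṁᵢCp,ᵢ = 2690×2.30 + 640×2.30 = 7659
T_out = -241450 / 7659 = -31.525 °C

T_out = -31.5 °C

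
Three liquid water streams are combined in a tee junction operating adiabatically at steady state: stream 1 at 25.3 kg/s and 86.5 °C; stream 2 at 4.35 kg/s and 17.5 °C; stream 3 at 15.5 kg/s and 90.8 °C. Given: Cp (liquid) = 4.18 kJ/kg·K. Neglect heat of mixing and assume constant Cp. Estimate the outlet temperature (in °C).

Energy balance with Q = 0: Σ ṁᵢCp,ᵢ(T_out − Tᵢ) = 0
T_out = Σ ṁᵢCp,ᵢTᵢ / Σ ṁᵢCp,ᵢ
      = 15349 / 188.73 = 81.328 °C

T_out = 81.3 °C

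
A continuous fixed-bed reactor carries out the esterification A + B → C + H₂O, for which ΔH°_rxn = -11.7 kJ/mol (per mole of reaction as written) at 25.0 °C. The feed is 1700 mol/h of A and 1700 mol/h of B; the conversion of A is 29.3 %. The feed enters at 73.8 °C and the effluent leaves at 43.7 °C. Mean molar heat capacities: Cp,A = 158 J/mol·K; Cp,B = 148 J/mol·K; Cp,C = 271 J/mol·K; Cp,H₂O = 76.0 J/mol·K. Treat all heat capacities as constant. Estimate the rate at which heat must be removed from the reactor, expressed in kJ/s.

Extent of reaction ξ = 0.293 × 1700 = 498.1 mol/h
Reaction term: ξ·ΔH°_rxn = 498.1 × -11.7 = -5827.8 kJ/h
Sensible, feed 73.8→25 °C: -25386 kJ/h
Outlet flows (mol/h): A 1201.9, B 1201.9, C 498.1, H₂O 498.1
Sensible, products 25→43.7 °C: 10110 kJ/h
Q = ΔH = -21104 kJ/h = -5.8622 kW
Heat removed = 5.8622 kJ/s

Q_out = 5.86 kJ/s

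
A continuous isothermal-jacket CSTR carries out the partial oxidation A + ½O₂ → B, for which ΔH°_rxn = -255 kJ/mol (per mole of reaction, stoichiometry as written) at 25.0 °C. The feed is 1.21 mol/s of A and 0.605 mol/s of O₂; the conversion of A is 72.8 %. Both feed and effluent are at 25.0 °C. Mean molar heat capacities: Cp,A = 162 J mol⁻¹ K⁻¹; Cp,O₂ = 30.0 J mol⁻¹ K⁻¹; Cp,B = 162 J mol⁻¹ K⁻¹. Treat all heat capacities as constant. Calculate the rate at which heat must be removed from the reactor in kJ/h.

Q_out = 809000 kJ/h

Extent of reaction ξ = 0.728 × 1.21 = 0.88088 mol/s
Reaction term: ξ·ΔH°_rxn = 0.88088 × -255 = -224.62 kJ/s
Q = ΔH = -224.62 kJ/s = -224.62 kW
Heat removed = 808650 kJ/h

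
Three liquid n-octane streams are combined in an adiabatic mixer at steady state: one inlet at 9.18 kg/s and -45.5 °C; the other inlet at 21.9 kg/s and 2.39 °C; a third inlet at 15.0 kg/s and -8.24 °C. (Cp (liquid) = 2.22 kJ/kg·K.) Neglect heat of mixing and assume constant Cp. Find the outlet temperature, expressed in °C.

Energy balance with Q = 0: Σ ṁᵢCp,ᵢ(T_out − Tᵢ) = 0
Σ ṁᵢCp,ᵢTᵢ = 9.18×2.22×-45.5 + 21.9×2.22×2.39 + 15.0×2.22×-8.24 = -1085.5
Σ ṁᵢCp,ᵢ = 9.18×2.22 + 21.9×2.22 + 15.0×2.22 = 102.3
T_out = -1085.5 / 102.3 = -10.611 °C

T_out = -10.6 °C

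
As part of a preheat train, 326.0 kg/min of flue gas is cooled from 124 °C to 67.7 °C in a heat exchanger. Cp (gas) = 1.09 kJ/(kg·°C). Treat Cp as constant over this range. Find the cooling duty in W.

Q = ṁ·Cp·ΔT = 326.0 × 1.09 × (67.7 − 124) = -20006 kJ/min
Converting: 20006 / 60 s = 333.43 kW
Cooling duty = 333430 W

Q_c = 333000 W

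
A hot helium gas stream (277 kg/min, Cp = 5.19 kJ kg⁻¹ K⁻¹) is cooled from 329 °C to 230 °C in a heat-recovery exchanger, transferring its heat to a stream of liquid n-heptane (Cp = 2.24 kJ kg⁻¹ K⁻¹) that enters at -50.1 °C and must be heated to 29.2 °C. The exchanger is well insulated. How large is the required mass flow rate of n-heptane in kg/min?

Heat released by hot stream: Q = 277 × 5.19 × (329 − 230) = 142330 kJ/min
Energy balance on cold side (adiabatic exchanger): Q = ṁ_c·Cp_c·(T_c,out − T_c,in)
ṁ_c = 142330 / [2.24 × (29.2 − -50.1)] = 801.24 kg/min

ṁ_c = 801 kg/min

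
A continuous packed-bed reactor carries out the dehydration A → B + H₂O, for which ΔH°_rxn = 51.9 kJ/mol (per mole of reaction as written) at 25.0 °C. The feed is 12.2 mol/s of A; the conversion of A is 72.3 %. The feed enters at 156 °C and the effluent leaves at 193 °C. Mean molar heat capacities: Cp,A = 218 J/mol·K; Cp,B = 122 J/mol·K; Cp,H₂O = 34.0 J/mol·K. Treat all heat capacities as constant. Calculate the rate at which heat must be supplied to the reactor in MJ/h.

Extent of reaction ξ = 0.723 × 12.2 = 8.8206 mol/s
Reaction term: ξ·ΔH°_rxn = 8.8206 × 51.9 = 457.79 kJ/s
Sensible, feed 156→25 °C: -348.41 kJ/s
Outlet flows (mol/s): A 3.3794, B 8.8206, H₂O 8.8206
Sensible, products 25→193 °C: 354.94 kJ/s
Q = ΔH = 464.32 kJ/s = 464.32 kW
Heat supplied = 1671.5 MJ/h

Q_in = 1670 MJ/h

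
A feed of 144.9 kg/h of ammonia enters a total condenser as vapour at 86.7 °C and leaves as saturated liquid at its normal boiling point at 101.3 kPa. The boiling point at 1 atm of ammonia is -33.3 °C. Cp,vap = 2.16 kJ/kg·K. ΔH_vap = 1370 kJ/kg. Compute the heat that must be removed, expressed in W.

Q_c = 65600 W

vapour 86.7→-33.3 °C: -259.2 kJ/kg
condensation at -33.3 °C: -1370 kJ/kg
Δh = -259.2 + -1370 = -1629.2 kJ/kg
Q = ṁ·Δh = 144.9 kg/h × -1629.2 kJ/kg = -236070 kJ/h
|Q| = 65.575 kW = 65575 W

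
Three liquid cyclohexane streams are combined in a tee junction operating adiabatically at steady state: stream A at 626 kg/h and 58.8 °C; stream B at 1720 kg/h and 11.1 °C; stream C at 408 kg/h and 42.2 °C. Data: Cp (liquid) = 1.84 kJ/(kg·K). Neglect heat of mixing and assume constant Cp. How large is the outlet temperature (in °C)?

T_out = 26.5 °C

No heat crosses the boundary, so H_out = H_in.
T_out = Σ ṁᵢCp,ᵢTᵢ / Σ ṁᵢCp,ᵢ
      = 134540 / 5067.4 = 26.55 °C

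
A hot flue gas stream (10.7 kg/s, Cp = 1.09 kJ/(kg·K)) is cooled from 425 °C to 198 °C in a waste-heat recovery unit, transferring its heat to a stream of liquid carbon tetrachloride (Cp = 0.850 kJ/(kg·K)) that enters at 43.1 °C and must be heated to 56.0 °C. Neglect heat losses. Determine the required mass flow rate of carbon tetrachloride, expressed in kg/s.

ṁ_c = 241 kg/s

Heat released by hot stream: Q = 10.7 × 1.09 × (425 − 198) = 2647.5 kJ/s
Energy balance on cold side (adiabatic exchanger): Q = ṁ_c·Cp_c·(T_c,out − T_c,in)
ṁ_c = 2647.5 / [0.850 × (56.0 − 43.1)] = 241.45 kg/s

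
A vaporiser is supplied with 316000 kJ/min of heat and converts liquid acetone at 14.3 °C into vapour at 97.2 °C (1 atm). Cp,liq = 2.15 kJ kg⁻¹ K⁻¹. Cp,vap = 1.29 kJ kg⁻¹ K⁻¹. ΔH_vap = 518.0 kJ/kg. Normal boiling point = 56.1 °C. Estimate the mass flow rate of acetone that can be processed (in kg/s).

ṁ = 7.97 kg/s

Δh = 2.15×(56.1−14.3) + 518.0 + 1.29×(97.2−56.1) = 660.89 kJ/kg
Q = 316000 kJ/min = 5266.7 kJ/s = 5266.7 kJ/s
ṁ = Q/Δh = 5266.7 / 660.89 = 7.9691 kg/s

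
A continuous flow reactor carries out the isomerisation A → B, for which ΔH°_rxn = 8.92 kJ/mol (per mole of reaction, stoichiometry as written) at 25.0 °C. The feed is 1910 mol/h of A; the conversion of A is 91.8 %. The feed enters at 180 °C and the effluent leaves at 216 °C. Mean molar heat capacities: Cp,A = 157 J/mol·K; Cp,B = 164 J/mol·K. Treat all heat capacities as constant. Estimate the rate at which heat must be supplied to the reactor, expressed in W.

Extent of reaction ξ = 0.918 × 1910 = 1753.4 mol/h
Reaction term: ξ·ΔH°_rxn = 1753.4 × 8.92 = 15640 kJ/h
Sensible, feed 180→25 °C: -46480 kJ/h
Outlet flows (mol/h): A 156.62, B 1753.4
Sensible, products 25→216 °C: 59619 kJ/h
Q = ΔH = 28780 kJ/h = 7.9944 kW
Heat supplied = 7994.4 W

Q_in = 7990 W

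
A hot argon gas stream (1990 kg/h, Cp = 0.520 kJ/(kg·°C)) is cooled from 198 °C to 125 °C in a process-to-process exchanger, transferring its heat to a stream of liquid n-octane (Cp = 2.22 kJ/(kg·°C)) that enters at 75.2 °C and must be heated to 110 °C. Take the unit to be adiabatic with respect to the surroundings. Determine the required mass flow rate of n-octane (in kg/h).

ṁ_c = 978 kg/h

Heat released by hot stream: Q = 1990 × 0.520 × (198 − 125) = 75540 kJ/h
Energy balance on cold side (adiabatic exchanger): Q = ṁ_c·Cp_c·(T_c,out − T_c,in)
ṁ_c = 75540 / [2.22 × (110 − 75.2)] = 977.79 kg/h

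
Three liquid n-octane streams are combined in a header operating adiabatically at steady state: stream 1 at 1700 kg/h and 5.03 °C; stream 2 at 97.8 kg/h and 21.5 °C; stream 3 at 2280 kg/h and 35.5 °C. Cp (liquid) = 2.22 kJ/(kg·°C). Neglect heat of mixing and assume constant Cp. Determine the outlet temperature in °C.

Energy balance with Q = 0: Σ ṁᵢCp,ᵢ(T_out − Tᵢ) = 0
T_out = Σ ṁᵢCp,ᵢTᵢ / Σ ṁᵢCp,ᵢ
      = 203340 / 9052.7 = 22.462 °C

T_out = 22.5 °C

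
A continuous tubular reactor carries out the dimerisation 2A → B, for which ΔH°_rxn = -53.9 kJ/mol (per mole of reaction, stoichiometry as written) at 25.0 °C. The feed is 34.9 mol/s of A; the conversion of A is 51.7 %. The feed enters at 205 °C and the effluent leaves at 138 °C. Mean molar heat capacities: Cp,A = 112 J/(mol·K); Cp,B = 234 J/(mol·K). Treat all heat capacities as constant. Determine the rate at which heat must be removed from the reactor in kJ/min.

Extent of reaction ξ = 0.517 × 34.9 / 2 = 9.0216 mol/s
Reaction term: ξ·ΔH°_rxn = 9.0216 × -53.9 = -486.27 kJ/s
Sensible, feed 205→25 °C: -703.58 kJ/s
Outlet flows (mol/s): A 16.857, B 9.0216
Sensible, products 25→138 °C: 451.89 kJ/s
Q = ΔH = -737.96 kJ/s = -737.96 kW
Heat removed = 44278 kJ/min

Q_out = 44300 kJ/min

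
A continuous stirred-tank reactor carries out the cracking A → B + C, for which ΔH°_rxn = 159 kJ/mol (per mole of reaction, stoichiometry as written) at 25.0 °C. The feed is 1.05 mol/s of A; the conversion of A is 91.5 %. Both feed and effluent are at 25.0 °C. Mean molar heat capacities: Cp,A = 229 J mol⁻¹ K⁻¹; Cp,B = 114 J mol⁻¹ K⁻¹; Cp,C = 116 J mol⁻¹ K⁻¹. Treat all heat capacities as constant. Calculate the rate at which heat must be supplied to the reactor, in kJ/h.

Extent of reaction ξ = 0.915 × 1.05 = 0.96075 mol/s
Reaction term: ξ·ΔH°_rxn = 0.96075 × 159 = 152.76 kJ/s
Q = ΔH = 152.76 kJ/s = 152.76 kW
Heat supplied = 549930 kJ/h

Q_in = 550000 kJ/h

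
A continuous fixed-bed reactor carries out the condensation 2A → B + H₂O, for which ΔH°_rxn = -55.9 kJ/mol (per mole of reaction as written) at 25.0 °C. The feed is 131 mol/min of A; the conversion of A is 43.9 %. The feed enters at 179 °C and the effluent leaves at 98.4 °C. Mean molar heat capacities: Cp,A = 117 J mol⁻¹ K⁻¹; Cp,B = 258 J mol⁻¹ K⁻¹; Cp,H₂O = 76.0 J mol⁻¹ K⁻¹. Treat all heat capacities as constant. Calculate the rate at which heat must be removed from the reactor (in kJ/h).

Q_out = 158000 kJ/h

Extent of reaction ξ = 0.439 × 131 / 2 = 28.755 mol/min
Reaction term: ξ·ΔH°_rxn = 28.755 × -55.9 = -1607.4 kJ/min
Sensible, feed 179→25 °C: -2360.4 kJ/min
Outlet flows (mol/min): A 73.491, B 28.755, H₂O 28.755
Sensible, products 25→98.4 °C: 1336.1 kJ/min
Q = ΔH = -2631.7 kJ/min = -43.861 kW
Heat removed = 157900 kJ/h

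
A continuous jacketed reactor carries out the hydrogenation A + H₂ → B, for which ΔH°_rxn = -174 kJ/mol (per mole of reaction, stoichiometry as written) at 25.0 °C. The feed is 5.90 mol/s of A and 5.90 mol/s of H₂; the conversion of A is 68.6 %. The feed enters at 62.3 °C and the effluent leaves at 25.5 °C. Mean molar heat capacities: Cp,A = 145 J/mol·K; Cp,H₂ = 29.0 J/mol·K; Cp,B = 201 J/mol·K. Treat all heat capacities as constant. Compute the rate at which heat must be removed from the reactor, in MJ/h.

Q_out = 2670 MJ/h

Extent of reaction ξ = 0.686 × 5.90 = 4.0474 mol/s
Reaction term: ξ·ΔH°_rxn = 4.0474 × -174 = -704.25 kJ/s
Sensible, feed 62.3→25 °C: -38.292 kJ/s
Outlet flows (mol/s): A 1.8526, H₂ 1.8526, B 4.0474
Sensible, products 25→25.5 °C: 0.56794 kJ/s
Q = ΔH = -741.97 kJ/s = -741.97 kW
Heat removed = 2671.1 MJ/h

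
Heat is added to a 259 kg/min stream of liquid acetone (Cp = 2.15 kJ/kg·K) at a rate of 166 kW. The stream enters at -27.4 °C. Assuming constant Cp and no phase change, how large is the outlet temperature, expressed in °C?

Q = 166 kW = 9960 kJ/min
ΔT = Q/(ṁ·Cp) = 9960/(259×2.15) = 17.886 K
T_out = -27.4 + 17.886 = -9.5137 °C

T_out = -9.51 °C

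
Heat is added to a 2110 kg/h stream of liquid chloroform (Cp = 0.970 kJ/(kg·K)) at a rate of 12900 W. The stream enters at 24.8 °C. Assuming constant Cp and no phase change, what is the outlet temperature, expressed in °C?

T_out = 47.5 °C

Q = 12900 W = 46440 kJ/h
ΔT = Q/(ṁ·Cp) = 46440/(2110×0.970) = 22.69 K
T_out = 24.8 + 22.69 = 47.49 °C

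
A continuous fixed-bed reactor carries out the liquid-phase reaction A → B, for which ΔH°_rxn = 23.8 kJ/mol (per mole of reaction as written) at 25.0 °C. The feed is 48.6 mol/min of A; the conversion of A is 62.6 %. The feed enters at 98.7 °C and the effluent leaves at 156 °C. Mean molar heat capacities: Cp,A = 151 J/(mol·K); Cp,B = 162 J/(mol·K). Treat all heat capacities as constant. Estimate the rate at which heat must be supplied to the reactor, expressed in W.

Q_in = 19800 W

Extent of reaction ξ = 0.626 × 48.6 = 30.424 mol/min
Reaction term: ξ·ΔH°_rxn = 30.424 × 23.8 = 724.08 kJ/min
Sensible, feed 98.7→25 °C: -540.85 kJ/min
Outlet flows (mol/min): A 18.176, B 30.424
Sensible, products 25→156 °C: 1005.2 kJ/min
Q = ΔH = 1188.4 kJ/min = 19.807 kW
Heat supplied = 19807 W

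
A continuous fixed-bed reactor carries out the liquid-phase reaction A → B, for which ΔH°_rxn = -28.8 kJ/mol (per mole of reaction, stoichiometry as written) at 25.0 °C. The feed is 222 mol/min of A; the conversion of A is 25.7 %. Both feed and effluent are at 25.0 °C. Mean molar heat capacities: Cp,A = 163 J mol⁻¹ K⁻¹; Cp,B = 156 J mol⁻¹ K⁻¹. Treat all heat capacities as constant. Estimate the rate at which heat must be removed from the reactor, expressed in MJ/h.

Q_out = 98.6 MJ/h

Extent of reaction ξ = 0.257 × 222 = 57.054 mol/min
Reaction term: ξ·ΔH°_rxn = 57.054 × -28.8 = -1643.2 kJ/min
Q = ΔH = -1643.2 kJ/min = -27.386 kW
Heat removed = 98.589 MJ/h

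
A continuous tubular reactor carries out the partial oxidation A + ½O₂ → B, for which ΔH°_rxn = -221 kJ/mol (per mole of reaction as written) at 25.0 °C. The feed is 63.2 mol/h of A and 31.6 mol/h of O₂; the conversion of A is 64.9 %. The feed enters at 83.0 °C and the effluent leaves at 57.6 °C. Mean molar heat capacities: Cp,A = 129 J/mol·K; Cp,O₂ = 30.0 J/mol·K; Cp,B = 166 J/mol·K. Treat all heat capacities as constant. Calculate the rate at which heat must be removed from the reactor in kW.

Q_out = 2.57 kW

Extent of reaction ξ = 0.649 × 63.2 = 41.017 mol/h
Reaction term: ξ·ΔH°_rxn = 41.017 × -221 = -9064.7 kJ/h
Sensible, feed 83.0→25 °C: -527.85 kJ/h
Outlet flows (mol/h): A 22.183, O₂ 11.092, B 41.017
Sensible, products 25→57.6 °C: 326.1 kJ/h
Q = ΔH = -9266.5 kJ/h = -2.574 kW
Heat removed = 2.574 kW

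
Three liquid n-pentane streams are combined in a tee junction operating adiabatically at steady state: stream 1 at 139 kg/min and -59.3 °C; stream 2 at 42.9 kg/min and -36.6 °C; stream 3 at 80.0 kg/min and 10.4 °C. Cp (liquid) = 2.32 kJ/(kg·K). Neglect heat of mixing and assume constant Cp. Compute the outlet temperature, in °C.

No heat crosses the boundary, so H_out = H_in.
Σ ṁᵢCp,ᵢTᵢ = 139×2.32×-59.3 + 42.9×2.32×-36.6 + 80.0×2.32×10.4 = -20836
Σ ṁᵢCp,ᵢ = 139×2.32 + 42.9×2.32 + 80.0×2.32 = 607.61
T_out = -20836 / 607.61 = -34.291 °C

T_out = -34.3 °C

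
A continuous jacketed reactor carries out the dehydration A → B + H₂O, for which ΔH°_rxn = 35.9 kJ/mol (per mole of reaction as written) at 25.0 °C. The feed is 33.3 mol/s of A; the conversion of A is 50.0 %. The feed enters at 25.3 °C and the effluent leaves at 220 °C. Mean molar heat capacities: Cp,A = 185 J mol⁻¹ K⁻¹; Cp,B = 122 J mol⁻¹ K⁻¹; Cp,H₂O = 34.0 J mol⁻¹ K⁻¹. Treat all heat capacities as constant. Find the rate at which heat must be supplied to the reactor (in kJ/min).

Q_in = 102000 kJ/min

Extent of reaction ξ = 0.500 × 33.3 = 16.65 mol/s
Reaction term: ξ·ΔH°_rxn = 16.65 × 35.9 = 597.73 kJ/s
Sensible, feed 25.3→25 °C: -1.8482 kJ/s
Outlet flows (mol/s): A 16.65, B 16.65, H₂O 16.65
Sensible, products 25→220 °C: 1107.1 kJ/s
Q = ΔH = 1703 kJ/s = 1703 kW
Heat supplied = 102180 kJ/min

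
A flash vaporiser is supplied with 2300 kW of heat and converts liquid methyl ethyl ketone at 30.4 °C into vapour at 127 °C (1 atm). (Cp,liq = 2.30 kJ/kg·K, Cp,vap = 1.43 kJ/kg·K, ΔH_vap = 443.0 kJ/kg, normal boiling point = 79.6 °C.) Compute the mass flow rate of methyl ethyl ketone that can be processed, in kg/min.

Δh = 2.30×(79.6−30.4) + 443.0 + 1.43×(127−79.6) = 623.94 kJ/kg
Q = 2300 kW = 2300 kJ/s = 138000 kJ/min
ṁ = Q/Δh = 138000 / 623.94 = 221.17 kg/min

ṁ = 221 kg/min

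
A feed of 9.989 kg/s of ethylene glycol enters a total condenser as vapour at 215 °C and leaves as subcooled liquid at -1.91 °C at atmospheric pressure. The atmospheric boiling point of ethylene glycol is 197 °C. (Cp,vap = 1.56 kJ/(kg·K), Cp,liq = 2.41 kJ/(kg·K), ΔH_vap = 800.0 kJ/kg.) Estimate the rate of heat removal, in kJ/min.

vapour 215→197 °C: -28.08 kJ/kg
condensation at 197 °C: -800 kJ/kg
liquid 197→-1.91 °C: -479.37 kJ/kg
Δh = -28.08 + -800 + -479.37 = -1307.5 kJ/kg
Q = ṁ·Δh = 9.989 kg/s × -1307.5 kJ/kg = -13060 kJ/s
|Q| = 13060 kW = 783610 kJ/min

Q_c = 784000 kJ/min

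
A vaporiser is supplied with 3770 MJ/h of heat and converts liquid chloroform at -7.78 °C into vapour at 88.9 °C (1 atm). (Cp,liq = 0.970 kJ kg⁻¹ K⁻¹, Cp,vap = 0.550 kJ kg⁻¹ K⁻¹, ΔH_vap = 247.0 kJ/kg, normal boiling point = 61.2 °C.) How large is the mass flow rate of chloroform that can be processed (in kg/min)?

ṁ = 191 kg/min

Δh = 0.970×(61.2−-7.78) + 247.0 + 0.550×(88.9−61.2) = 329.15 kJ/kg
Q = 3770 MJ/h = 1047.2 kJ/s = 62833 kJ/min
ṁ = Q/Δh = 62833 / 329.15 = 190.9 kg/min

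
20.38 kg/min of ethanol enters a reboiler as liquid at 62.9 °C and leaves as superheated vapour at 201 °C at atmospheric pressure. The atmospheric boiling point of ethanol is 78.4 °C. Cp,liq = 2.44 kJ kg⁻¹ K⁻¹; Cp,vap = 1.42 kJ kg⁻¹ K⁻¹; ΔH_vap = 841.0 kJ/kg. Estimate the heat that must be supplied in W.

Q = 358000 W

liquid 62.9→78.4 °C: 37.82 kJ/kg
vaporisation at 78.4 °C: 841 kJ/kg
vapour 78.4→201 °C: 174.09 kJ/kg
Δh = 37.82 + 841 + 174.09 = 1052.9 kJ/kg
Q = ṁ·Δh = 20.38 kg/min × 1052.9 kJ/kg = 21458 kJ/min
|Q| = 357.64 kW = 357640 W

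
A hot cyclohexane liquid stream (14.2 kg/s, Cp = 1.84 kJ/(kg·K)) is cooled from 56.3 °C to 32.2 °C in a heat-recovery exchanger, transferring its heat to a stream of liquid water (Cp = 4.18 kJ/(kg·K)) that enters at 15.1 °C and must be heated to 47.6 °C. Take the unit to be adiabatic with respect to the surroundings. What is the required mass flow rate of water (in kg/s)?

ṁ_c = 4.64 kg/s

Heat released by hot stream: Q = 14.2 × 1.84 × (56.3 − 32.2) = 629.68 kJ/s
Energy balance on cold side (adiabatic exchanger): Q = ṁ_c·Cp_c·(T_c,out − T_c,in)
ṁ_c = 629.68 / [4.18 × (47.6 − 15.1)] = 4.6351 kg/s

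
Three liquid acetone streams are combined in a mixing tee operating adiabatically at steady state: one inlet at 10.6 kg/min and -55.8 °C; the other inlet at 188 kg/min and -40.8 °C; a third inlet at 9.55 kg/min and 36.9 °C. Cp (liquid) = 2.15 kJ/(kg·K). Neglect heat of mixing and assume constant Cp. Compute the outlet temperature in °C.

Energy balance with Q = 0: Σ ṁᵢCp,ᵢ(T_out − Tᵢ) = 0
Σ ṁᵢCp,ᵢTᵢ = 10.6×2.15×-55.8 + 188×2.15×-40.8 + 9.55×2.15×36.9 = -17005
Σ ṁᵢCp,ᵢ = 10.6×2.15 + 188×2.15 + 9.55×2.15 = 447.52
T_out = -17005 / 447.52 = -37.999 °C

T_out = -38.0 °C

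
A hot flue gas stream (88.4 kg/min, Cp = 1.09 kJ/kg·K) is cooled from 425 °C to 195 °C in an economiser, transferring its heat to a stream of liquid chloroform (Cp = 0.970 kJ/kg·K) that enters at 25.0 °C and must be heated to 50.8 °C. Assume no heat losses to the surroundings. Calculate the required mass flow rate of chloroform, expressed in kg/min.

Heat released by hot stream: Q = 88.4 × 1.09 × (425 − 195) = 22162 kJ/min
Energy balance on cold side (adiabatic exchanger): Q = ṁ_c·Cp_c·(T_c,out − T_c,in)
ṁ_c = 22162 / [0.970 × (50.8 − 25.0)] = 885.55 kg/min

ṁ_c = 886 kg/min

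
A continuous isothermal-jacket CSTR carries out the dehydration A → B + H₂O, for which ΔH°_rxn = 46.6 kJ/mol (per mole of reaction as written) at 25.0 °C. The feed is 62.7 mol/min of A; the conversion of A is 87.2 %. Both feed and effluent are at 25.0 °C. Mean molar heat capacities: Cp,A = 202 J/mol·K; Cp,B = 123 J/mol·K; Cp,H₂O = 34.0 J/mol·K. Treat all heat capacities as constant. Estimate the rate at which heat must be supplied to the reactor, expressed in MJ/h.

Q_in = 153 MJ/h

Extent of reaction ξ = 0.872 × 62.7 = 54.674 mol/min
Reaction term: ξ·ΔH°_rxn = 54.674 × 46.6 = 2547.8 kJ/min
Q = ΔH = 2547.8 kJ/min = 42.464 kW
Heat supplied = 152.87 MJ/h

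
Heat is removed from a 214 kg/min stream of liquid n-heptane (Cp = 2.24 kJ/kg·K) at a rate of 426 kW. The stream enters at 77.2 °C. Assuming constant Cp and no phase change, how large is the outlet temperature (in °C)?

Q = 426 kW = 25560 kJ/min
ΔT = Q/(ṁ·Cp) = 25560/(214×2.24) = 53.321 K
T_out = 77.2 − 53.321 = 23.879 °C

T_out = 23.9 °C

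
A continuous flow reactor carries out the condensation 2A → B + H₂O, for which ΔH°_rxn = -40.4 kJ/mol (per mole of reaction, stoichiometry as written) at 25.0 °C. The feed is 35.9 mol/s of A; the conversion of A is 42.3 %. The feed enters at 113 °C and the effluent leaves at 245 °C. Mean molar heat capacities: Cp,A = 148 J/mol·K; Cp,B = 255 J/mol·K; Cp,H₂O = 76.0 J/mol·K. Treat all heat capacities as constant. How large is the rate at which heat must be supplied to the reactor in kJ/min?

Extent of reaction ξ = 0.423 × 35.9 / 2 = 7.5928 mol/s
Reaction term: ξ·ΔH°_rxn = 7.5928 × -40.4 = -306.75 kJ/s
Sensible, feed 113→25 °C: -467.56 kJ/s
Outlet flows (mol/s): A 20.714, B 7.5928, H₂O 7.5928
Sensible, products 25→245 °C: 1227.4 kJ/s
Q = ΔH = 453.06 kJ/s = 453.06 kW
Heat supplied = 27183 kJ/min

Q_in = 27200 kJ/min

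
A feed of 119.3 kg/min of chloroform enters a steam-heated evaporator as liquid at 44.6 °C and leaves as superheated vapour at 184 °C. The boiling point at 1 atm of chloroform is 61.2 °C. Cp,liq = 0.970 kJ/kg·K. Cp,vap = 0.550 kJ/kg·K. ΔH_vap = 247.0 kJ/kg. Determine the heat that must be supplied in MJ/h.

Q = 2370 MJ/h

liquid 44.6→61.2 °C: 16.102 kJ/kg
vaporisation at 61.2 °C: 247 kJ/kg
vapour 61.2→184 °C: 67.54 kJ/kg
Δh = 16.102 + 247 + 67.54 = 330.64 kJ/kg
Q = ṁ·Δh = 119.3 kg/min × 330.64 kJ/kg = 39446 kJ/min
|Q| = 657.43 kW = 2366.7 MJ/h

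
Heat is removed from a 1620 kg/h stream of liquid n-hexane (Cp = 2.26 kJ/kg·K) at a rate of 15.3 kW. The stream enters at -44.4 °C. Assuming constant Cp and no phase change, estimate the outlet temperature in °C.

Q = 15.3 kW = 55080 kJ/h
ΔT = Q/(ṁ·Cp) = 55080/(1620×2.26) = 15.044 K
T_out = -44.4 − 15.044 = -59.444 °C

T_out = -59.4 °C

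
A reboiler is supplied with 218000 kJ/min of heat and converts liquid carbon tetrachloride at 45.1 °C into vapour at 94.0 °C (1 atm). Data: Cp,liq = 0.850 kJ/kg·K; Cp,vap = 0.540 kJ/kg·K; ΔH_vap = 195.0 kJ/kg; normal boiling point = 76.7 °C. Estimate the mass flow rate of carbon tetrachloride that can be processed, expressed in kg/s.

Δh = 0.850×(76.7−45.1) + 195.0 + 0.540×(94.0−76.7) = 231.2 kJ/kg
Q = 218000 kJ/min = 3633.3 kJ/s = 3633.3 kJ/s
ṁ = Q/Δh = 3633.3 / 231.2 = 15.715 kg/s

ṁ = 15.7 kg/s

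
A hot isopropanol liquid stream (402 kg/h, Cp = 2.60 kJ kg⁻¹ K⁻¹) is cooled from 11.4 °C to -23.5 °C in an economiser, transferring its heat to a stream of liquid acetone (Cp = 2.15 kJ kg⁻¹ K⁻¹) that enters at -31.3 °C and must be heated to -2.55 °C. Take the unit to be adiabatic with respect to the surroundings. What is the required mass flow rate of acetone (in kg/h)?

ṁ_c = 590 kg/h

Heat released by hot stream: Q = 402 × 2.60 × (11.4 − -23.5) = 36477 kJ/h
Energy balance on cold side (adiabatic exchanger): Q = ṁ_c·Cp_c·(T_c,out − T_c,in)
ṁ_c = 36477 / [2.15 × (-2.55 − -31.3)] = 590.13 kg/h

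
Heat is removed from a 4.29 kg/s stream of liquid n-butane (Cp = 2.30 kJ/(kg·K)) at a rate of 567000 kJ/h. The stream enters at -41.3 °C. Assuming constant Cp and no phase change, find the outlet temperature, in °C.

Q = 567000 kJ/h = 157.5 kJ/s
ΔT = Q/(ṁ·Cp) = 157.5/(4.29×2.30) = 15.962 K
T_out = -41.3 − 15.962 = -57.262 °C

T_out = -57.3 °C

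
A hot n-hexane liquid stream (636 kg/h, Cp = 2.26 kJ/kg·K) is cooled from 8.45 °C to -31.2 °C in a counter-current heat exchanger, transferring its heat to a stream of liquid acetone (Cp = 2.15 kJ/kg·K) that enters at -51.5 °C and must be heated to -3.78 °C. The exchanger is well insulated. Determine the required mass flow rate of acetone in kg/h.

ṁ_c = 555 kg/h

Heat released by hot stream: Q = 636 × 2.26 × (8.45 − -31.2) = 56991 kJ/h
Energy balance on cold side (adiabatic exchanger): Q = ṁ_c·Cp_c·(T_c,out − T_c,in)
ṁ_c = 56991 / [2.15 × (-3.78 − -51.5)] = 555.48 kg/h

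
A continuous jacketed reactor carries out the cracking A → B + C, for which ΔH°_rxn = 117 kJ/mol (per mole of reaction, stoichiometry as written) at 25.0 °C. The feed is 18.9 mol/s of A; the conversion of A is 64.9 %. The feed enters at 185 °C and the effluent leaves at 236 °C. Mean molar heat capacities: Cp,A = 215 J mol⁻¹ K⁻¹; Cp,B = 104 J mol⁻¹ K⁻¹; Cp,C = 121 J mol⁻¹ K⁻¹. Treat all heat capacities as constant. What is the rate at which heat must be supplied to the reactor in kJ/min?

Q_in = 100000 kJ/min

Extent of reaction ξ = 0.649 × 18.9 = 12.266 mol/s
Reaction term: ξ·ΔH°_rxn = 12.266 × 117 = 1435.1 kJ/s
Sensible, feed 185→25 °C: -650.16 kJ/s
Outlet flows (mol/s): A 6.6339, B 12.266, C 12.266
Sensible, products 25→236 °C: 883.28 kJ/s
Q = ΔH = 1668.3 kJ/s = 1668.3 kW
Heat supplied = 100100 kJ/min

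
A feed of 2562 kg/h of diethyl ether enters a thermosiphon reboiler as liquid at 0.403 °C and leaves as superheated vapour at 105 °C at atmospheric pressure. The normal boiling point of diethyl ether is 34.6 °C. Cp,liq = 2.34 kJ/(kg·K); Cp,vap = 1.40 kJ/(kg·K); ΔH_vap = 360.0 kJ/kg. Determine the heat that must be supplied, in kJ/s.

Q = 383 kJ/s

liquid 0.403→34.6 °C: 80.021 kJ/kg
vaporisation at 34.6 °C: 360 kJ/kg
vapour 34.6→105 °C: 98.56 kJ/kg
Δh = 80.021 + 360 + 98.56 = 538.58 kJ/kg
Q = ṁ·Δh = 2562 kg/h × 538.58 kJ/kg = 1.3798e+06 kJ/h
|Q| = 383.29 kW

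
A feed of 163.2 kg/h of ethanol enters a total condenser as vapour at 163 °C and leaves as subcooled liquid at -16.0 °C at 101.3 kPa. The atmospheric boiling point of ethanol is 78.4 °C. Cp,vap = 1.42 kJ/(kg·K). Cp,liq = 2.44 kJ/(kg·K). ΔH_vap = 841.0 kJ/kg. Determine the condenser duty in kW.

Q_c = 54.0 kW

vapour 163→78.4 °C: -120.13 kJ/kg
condensation at 78.4 °C: -841 kJ/kg
liquid 78.4→-16.0 °C: -230.34 kJ/kg
Δh = -120.13 + -841 + -230.34 = -1191.5 kJ/kg
Q = ṁ·Δh = 163.2 kg/h × -1191.5 kJ/kg = -194450 kJ/h
|Q| = 54.013 kW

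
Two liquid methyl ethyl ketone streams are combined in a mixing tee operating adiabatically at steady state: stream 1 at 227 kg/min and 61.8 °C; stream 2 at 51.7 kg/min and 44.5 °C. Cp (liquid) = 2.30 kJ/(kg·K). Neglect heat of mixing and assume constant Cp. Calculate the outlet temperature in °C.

No heat crosses the boundary, so H_out = H_in.
T_out = Σ ṁᵢCp,ᵢTᵢ / Σ ṁᵢCp,ᵢ
      = 37557 / 641.01 = 58.591 °C

T_out = 58.6 °C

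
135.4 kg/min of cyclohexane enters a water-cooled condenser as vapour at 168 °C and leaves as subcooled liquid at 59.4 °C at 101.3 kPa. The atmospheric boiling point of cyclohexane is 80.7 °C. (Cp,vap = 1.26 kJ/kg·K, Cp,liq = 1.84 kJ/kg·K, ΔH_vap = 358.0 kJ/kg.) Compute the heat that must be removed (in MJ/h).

vapour 168→80.7 °C: -110 kJ/kg
condensation at 80.7 °C: -358 kJ/kg
liquid 80.7→59.4 °C: -39.192 kJ/kg
Δh = -110 + -358 + -39.192 = -507.19 kJ/kg
Q = ṁ·Δh = 135.4 kg/min × -507.19 kJ/kg = -68674 kJ/min
|Q| = 1144.6 kW = 4120.4 MJ/h

Q_c = 4120 MJ/h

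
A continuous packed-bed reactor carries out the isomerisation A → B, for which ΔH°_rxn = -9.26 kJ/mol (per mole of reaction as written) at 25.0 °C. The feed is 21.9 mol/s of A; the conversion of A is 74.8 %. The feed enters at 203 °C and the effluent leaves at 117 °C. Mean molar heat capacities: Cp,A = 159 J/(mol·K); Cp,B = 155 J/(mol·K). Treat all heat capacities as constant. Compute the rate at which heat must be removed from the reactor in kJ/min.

Extent of reaction ξ = 0.748 × 21.9 = 16.381 mol/s
Reaction term: ξ·ΔH°_rxn = 16.381 × -9.26 = -151.69 kJ/s
Sensible, feed 203→25 °C: -619.81 kJ/s
Outlet flows (mol/s): A 5.5188, B 16.381
Sensible, products 25→117 °C: 314.32 kJ/s
Q = ΔH = -457.18 kJ/s = -457.18 kW
Heat removed = 27431 kJ/min

Q_out = 27400 kJ/min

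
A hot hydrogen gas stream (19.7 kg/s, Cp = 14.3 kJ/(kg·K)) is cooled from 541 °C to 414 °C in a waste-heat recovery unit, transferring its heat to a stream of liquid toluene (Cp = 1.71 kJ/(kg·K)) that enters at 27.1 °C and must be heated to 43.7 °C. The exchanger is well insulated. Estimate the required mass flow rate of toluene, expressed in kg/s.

Heat released by hot stream: Q = 19.7 × 14.3 × (541 − 414) = 35777 kJ/s
Energy balance on cold side (adiabatic exchanger): Q = ṁ_c·Cp_c·(T_c,out − T_c,in)
ṁ_c = 35777 / [1.71 × (43.7 − 27.1)] = 1260.4 kg/s

ṁ_c = 1260 kg/s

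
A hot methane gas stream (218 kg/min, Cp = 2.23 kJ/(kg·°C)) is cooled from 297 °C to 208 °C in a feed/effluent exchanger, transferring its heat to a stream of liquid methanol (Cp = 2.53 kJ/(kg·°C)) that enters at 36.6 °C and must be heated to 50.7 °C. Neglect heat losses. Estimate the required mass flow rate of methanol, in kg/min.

ṁ_c = 1210 kg/min

Heat released by hot stream: Q = 218 × 2.23 × (297 − 208) = 43266 kJ/min
Energy balance on cold side (adiabatic exchanger): Q = ṁ_c·Cp_c·(T_c,out − T_c,in)
ṁ_c = 43266 / [2.53 × (50.7 − 36.6)] = 1212.9 kg/min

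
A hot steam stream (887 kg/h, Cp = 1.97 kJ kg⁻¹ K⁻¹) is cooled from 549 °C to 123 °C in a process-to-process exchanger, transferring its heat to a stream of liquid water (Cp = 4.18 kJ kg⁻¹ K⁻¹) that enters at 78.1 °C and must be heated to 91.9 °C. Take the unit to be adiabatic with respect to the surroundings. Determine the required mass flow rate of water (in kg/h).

ṁ_c = 12900 kg/h

Heat released by hot stream: Q = 887 × 1.97 × (549 − 123) = 744390 kJ/h
Energy balance on cold side (adiabatic exchanger): Q = ṁ_c·Cp_c·(T_c,out − T_c,in)
ṁ_c = 744390 / [4.18 × (91.9 − 78.1)] = 12905 kg/h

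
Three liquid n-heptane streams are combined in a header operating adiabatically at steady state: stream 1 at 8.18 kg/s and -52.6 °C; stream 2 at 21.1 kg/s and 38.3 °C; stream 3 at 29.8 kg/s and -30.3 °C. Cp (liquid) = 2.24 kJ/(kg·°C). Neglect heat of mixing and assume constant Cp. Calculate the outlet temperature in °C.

Energy balance with Q = 0: Σ ṁᵢCp,ᵢ(T_out − Tᵢ) = 0
Σ ṁᵢCp,ᵢTᵢ = 8.18×2.24×-52.6 + 21.1×2.24×38.3 + 29.8×2.24×-30.3 = -1176.2
Σ ṁᵢCp,ᵢ = 8.18×2.24 + 21.1×2.24 + 29.8×2.24 = 132.34
T_out = -1176.2 / 132.34 = -8.8876 °C

T_out = -8.89 °C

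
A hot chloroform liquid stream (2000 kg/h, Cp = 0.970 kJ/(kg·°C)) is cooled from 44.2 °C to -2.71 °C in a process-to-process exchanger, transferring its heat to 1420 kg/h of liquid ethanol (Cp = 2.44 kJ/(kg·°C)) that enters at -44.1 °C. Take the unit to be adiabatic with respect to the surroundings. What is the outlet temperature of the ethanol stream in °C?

T_c,out = -17.8 °C

Heat released by hot stream: Q = 2000 × 0.970 × (44.2 − -2.71) = 91005 kJ/h
Energy balance on cold side (adiabatic exchanger): Q = ṁ_c·Cp_c·(T_c,out − T_c,in)
T_c,out = -44.1 + 91005/(1420 × 2.44) = -17.834 °C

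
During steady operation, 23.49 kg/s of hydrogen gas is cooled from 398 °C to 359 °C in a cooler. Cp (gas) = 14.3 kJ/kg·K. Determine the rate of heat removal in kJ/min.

Q_c = 786000 kJ/min

Q = ṁ·Cp·ΔT = 23.49 × 14.3 × (359 − 398) = -13100 kJ/s
Cooling duty = 786020 kJ/min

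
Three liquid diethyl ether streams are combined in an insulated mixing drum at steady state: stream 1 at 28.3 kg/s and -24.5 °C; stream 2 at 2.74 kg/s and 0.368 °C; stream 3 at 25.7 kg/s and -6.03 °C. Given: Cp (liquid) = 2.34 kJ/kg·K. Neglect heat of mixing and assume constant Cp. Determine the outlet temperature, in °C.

Energy balance with Q = 0: Σ ṁᵢCp,ᵢ(T_out − Tᵢ) = 0
T_out = Σ ṁᵢCp,ᵢTᵢ / Σ ṁᵢCp,ᵢ
      = -1982.7 / 132.77 = -14.933 °C

T_out = -14.9 °C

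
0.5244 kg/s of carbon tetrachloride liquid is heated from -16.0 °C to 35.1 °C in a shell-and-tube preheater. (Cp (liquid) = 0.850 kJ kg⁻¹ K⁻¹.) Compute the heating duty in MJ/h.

Q = ṁ·Cp·ΔT = 0.5244 × 0.850 × (35.1 − -16.0) = 22.777 kJ/s
Heating duty = 81.998 MJ/h

Q = 82.0 MJ/h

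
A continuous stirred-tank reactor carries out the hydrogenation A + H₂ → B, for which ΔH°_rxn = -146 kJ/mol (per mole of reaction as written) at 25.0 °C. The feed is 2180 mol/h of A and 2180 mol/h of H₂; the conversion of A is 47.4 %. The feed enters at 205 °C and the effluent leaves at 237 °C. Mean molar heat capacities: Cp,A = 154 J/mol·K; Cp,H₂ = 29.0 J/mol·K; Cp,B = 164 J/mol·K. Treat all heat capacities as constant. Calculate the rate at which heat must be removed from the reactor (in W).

Extent of reaction ξ = 0.474 × 2180 = 1033.3 mol/h
Reaction term: ξ·ΔH°_rxn = 1033.3 × -146 = -150860 kJ/h
Sensible, feed 205→25 °C: -71809 kJ/h
Outlet flows (mol/h): A 1146.7, H₂ 1146.7, B 1033.3
Sensible, products 25→237 °C: 80413 kJ/h
Q = ΔH = -142260 kJ/h = -39.517 kW
Heat removed = 39517 W

Q_out = 39500 W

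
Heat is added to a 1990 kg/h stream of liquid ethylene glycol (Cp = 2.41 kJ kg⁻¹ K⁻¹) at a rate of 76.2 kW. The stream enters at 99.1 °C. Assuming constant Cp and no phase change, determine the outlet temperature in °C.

Q = 76.2 kW = 274320 kJ/h
ΔT = Q/(ṁ·Cp) = 274320/(1990×2.41) = 57.199 K
T_out = 99.1 + 57.199 = 156.3 °C

T_out = 156 °C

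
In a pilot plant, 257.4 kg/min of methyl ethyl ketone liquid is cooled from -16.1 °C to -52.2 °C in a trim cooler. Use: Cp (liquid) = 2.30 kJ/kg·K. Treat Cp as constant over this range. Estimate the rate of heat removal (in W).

Q = ṁ·Cp·ΔT = 257.4 × 2.30 × (-52.2 − -16.1) = -21372 kJ/min
Converting: 21372 / 60 s = 356.2 kW
Cooling duty = 356200 W

Q_c = 356000 W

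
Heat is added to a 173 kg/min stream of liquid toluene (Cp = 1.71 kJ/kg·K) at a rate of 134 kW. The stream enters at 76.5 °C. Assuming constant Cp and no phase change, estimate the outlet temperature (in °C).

T_out = 104 °C

Q = 134 kW = 8040 kJ/min
ΔT = Q/(ṁ·Cp) = 8040/(173×1.71) = 27.178 K
T_out = 76.5 + 27.178 = 103.68 °C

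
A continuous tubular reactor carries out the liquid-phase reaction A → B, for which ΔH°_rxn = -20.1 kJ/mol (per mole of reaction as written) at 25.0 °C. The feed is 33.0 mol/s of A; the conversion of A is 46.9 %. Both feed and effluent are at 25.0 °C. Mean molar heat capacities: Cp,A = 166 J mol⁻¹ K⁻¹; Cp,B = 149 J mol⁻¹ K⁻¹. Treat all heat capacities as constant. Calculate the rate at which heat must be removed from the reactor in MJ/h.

Extent of reaction ξ = 0.469 × 33.0 = 15.477 mol/s
Reaction term: ξ·ΔH°_rxn = 15.477 × -20.1 = -311.09 kJ/s
Q = ΔH = -311.09 kJ/s = -311.09 kW
Heat removed = 1119.9 MJ/h

Q_out = 1120 MJ/h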